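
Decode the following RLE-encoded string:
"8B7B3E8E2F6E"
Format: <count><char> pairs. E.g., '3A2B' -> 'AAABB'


Expanding each <count><char> pair:
  8B -> 'BBBBBBBB'
  7B -> 'BBBBBBB'
  3E -> 'EEE'
  8E -> 'EEEEEEEE'
  2F -> 'FF'
  6E -> 'EEEEEE'

Decoded = BBBBBBBBBBBBBBBEEEEEEEEEEEFFEEEEEE


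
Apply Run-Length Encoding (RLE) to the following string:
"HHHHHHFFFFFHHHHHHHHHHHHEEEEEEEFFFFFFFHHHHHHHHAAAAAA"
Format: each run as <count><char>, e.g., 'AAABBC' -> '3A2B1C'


Scanning runs left to right:
  i=0: run of 'H' x 6 -> '6H'
  i=6: run of 'F' x 5 -> '5F'
  i=11: run of 'H' x 12 -> '12H'
  i=23: run of 'E' x 7 -> '7E'
  i=30: run of 'F' x 7 -> '7F'
  i=37: run of 'H' x 8 -> '8H'
  i=45: run of 'A' x 6 -> '6A'

RLE = 6H5F12H7E7F8H6A


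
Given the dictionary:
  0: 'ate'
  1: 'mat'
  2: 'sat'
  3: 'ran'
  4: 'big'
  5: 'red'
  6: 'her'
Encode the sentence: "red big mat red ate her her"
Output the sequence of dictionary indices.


Look up each word in the dictionary:
  'red' -> 5
  'big' -> 4
  'mat' -> 1
  'red' -> 5
  'ate' -> 0
  'her' -> 6
  'her' -> 6

Encoded: [5, 4, 1, 5, 0, 6, 6]


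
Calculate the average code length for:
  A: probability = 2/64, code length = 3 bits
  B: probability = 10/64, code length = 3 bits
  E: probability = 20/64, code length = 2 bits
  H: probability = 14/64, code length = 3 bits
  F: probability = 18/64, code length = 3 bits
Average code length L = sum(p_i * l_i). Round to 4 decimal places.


Weighted contributions p_i * l_i:
  A: (2/64) * 3 = 6/64
  B: (10/64) * 3 = 30/64
  E: (20/64) * 2 = 40/64
  H: (14/64) * 3 = 42/64
  F: (18/64) * 3 = 54/64
Sum = (6 + 30 + 40 + 42 + 54)/64 = 172/64

L = 172/64 = 2.6875 bits/symbol


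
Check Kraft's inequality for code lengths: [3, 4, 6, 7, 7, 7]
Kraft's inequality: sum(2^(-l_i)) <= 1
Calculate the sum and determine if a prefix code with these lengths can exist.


Sum = 2^(-3) + 2^(-4) + 2^(-6) + 2^(-7) + 2^(-7) + 2^(-7)
    = 0.125 + 0.0625 + 0.015625 + 0.0078125 + 0.0078125 + 0.0078125
    = 29/128 = 0.2265625
Since 0.2265625 <= 1, Kraft's inequality IS satisfied.
A prefix code with these lengths CAN exist.

Kraft sum = 0.2265625. Satisfied.


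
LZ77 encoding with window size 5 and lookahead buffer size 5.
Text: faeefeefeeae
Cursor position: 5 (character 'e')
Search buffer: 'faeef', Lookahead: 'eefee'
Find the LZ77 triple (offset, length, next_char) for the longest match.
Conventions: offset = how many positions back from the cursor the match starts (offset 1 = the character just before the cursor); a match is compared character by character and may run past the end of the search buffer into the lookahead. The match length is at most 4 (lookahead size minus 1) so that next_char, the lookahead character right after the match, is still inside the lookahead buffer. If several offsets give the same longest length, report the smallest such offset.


Try each offset into the search buffer:
  offset=1 (pos 4, char 'f'): match length 0
  offset=2 (pos 3, char 'e'): match length 1
  offset=3 (pos 2, char 'e'): match length 4
  offset=4 (pos 1, char 'a'): match length 0
  offset=5 (pos 0, char 'f'): match length 0
Longest match has length 4 at offset 3.
next_char = character at position 5 + 4 = 9 -> 'e'

Best match: offset=3, length=4 (matching 'eefe' starting at position 2)
LZ77 triple: (3, 4, 'e')


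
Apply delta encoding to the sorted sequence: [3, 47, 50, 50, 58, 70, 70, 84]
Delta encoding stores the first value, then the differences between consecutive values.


First value: 3
Deltas:
  47 - 3 = 44
  50 - 47 = 3
  50 - 50 = 0
  58 - 50 = 8
  70 - 58 = 12
  70 - 70 = 0
  84 - 70 = 14


Delta encoded: [3, 44, 3, 0, 8, 12, 0, 14]


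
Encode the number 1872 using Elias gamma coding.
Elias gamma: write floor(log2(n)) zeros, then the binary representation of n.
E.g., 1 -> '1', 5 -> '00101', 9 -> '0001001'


num_bits = floor(log2(1872)) + 1 = 11
leading_zeros = num_bits - 1 = 10
binary(1872) = 11101010000

Elias gamma(1872) = '0000000000' + '11101010000' = 000000000011101010000 (21 bits)


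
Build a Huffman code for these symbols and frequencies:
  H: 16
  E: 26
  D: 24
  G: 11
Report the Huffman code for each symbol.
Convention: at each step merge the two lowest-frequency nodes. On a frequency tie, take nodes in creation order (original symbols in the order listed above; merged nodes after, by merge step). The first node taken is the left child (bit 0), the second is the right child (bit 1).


Huffman tree construction:
Step 1: Merge G(11) + H(16) = 27
Step 2: Merge D(24) + E(26) = 50
Step 3: Merge (G+H)(27) + (D+E)(50) = 77
Read each symbol's code off the tree from the root (left child = 0, right child = 1).

Codes:
  H: 01 (length 2)
  E: 11 (length 2)
  D: 10 (length 2)
  G: 00 (length 2)
Average code length: 154/77 = 2.0000 bits/symbol


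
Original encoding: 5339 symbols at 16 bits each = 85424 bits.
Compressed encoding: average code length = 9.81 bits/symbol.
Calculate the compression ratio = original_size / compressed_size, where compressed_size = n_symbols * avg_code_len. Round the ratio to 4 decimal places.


original_size = n_symbols * orig_bits = 5339 * 16 = 85424 bits
compressed_size = n_symbols * avg_code_len = 5339 * 9.81 = 52375.59 bits
ratio = original_size / compressed_size = 85424 / 52375.59 = 1.631

Compression ratio = 1.631


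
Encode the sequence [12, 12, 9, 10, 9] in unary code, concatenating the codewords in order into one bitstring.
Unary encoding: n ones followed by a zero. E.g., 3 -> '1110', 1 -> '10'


Encode each number as n ones followed by a terminating 0:
  12 -> 1111111111110 (13 bits)
  12 -> 1111111111110 (13 bits)
  9 -> 1111111110 (10 bits)
  10 -> 11111111110 (11 bits)
  9 -> 1111111110 (10 bits)
Total length = 13 + 13 + 10 + 11 + 10 = 57 bits.

Unary([12, 12, 9, 10, 9]) = 111111111111011111111111101111111110111111111101111111110 (57 bits)


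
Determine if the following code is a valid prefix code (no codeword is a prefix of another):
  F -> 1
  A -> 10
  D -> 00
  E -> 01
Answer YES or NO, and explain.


Checking each pair (does one codeword prefix another?):
  F='1' vs A='10': prefix -- VIOLATION

NO -- this is NOT a valid prefix code. F (1) is a prefix of A (10).


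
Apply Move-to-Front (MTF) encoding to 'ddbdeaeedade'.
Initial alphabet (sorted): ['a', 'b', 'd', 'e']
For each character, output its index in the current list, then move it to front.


MTF encoding:
'd': index 2 in ['a', 'b', 'd', 'e'] -> ['d', 'a', 'b', 'e']
'd': index 0 in ['d', 'a', 'b', 'e'] -> ['d', 'a', 'b', 'e']
'b': index 2 in ['d', 'a', 'b', 'e'] -> ['b', 'd', 'a', 'e']
'd': index 1 in ['b', 'd', 'a', 'e'] -> ['d', 'b', 'a', 'e']
'e': index 3 in ['d', 'b', 'a', 'e'] -> ['e', 'd', 'b', 'a']
'a': index 3 in ['e', 'd', 'b', 'a'] -> ['a', 'e', 'd', 'b']
'e': index 1 in ['a', 'e', 'd', 'b'] -> ['e', 'a', 'd', 'b']
'e': index 0 in ['e', 'a', 'd', 'b'] -> ['e', 'a', 'd', 'b']
'd': index 2 in ['e', 'a', 'd', 'b'] -> ['d', 'e', 'a', 'b']
'a': index 2 in ['d', 'e', 'a', 'b'] -> ['a', 'd', 'e', 'b']
'd': index 1 in ['a', 'd', 'e', 'b'] -> ['d', 'a', 'e', 'b']
'e': index 2 in ['d', 'a', 'e', 'b'] -> ['e', 'd', 'a', 'b']


Output: [2, 0, 2, 1, 3, 3, 1, 0, 2, 2, 1, 2]


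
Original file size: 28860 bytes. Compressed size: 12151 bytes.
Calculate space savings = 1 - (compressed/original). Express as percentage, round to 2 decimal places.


ratio = compressed/original = 12151/28860 = 0.421033
savings = 1 - ratio = 1 - 0.421033 = 0.578967
as a percentage: 0.578967 * 100 = 57.9%

Space savings = 1 - 12151/28860 = 57.9%


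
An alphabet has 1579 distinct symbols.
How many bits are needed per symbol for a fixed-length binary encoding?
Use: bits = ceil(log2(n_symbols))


log2(1579) = 10.6248
Bracket: 2^10 = 1024 < 1579 <= 2^11 = 2048
So ceil(log2(1579)) = 11

bits = ceil(log2(1579)) = ceil(10.6248) = 11 bits


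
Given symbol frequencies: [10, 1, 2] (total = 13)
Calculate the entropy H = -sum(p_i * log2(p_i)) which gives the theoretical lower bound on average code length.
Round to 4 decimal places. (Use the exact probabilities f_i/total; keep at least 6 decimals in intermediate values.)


Per-symbol terms -p_i * log2(p_i) with p_i = f_i/13:
  p = 10/13 = 0.769231: log2(p) = -0.378512, -p*log2(p) = 0.291163
  p = 1/13 = 0.076923: log2(p) = -3.700440, -p*log2(p) = 0.284649
  p = 2/13 = 0.153846: log2(p) = -2.700440, -p*log2(p) = 0.415452
H = 0.291163 + 0.284649 + 0.415452 = 0.991264

H = 0.9913 bits/symbol


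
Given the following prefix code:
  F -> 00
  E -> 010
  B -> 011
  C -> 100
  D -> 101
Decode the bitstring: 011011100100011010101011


Decoding step by step:
Bits 011 -> B
Bits 011 -> B
Bits 100 -> C
Bits 100 -> C
Bits 011 -> B
Bits 010 -> E
Bits 101 -> D
Bits 011 -> B


Decoded message: BBCCBEDB


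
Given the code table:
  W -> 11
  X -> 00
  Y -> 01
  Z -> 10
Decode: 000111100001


Decoding:
00 -> X
01 -> Y
11 -> W
10 -> Z
00 -> X
01 -> Y


Result: XYWZXY


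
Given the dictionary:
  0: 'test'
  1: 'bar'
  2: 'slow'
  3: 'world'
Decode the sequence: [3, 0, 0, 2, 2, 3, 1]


Look up each index in the dictionary:
  3 -> 'world'
  0 -> 'test'
  0 -> 'test'
  2 -> 'slow'
  2 -> 'slow'
  3 -> 'world'
  1 -> 'bar'

Decoded: "world test test slow slow world bar"


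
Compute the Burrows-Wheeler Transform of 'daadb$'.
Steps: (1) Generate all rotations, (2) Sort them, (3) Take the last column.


Rotations (sorted):
  0: $daadb -> last char: b
  1: aadb$d -> last char: d
  2: adb$da -> last char: a
  3: b$daad -> last char: d
  4: daadb$ -> last char: $
  5: db$daa -> last char: a


BWT = bdad$a


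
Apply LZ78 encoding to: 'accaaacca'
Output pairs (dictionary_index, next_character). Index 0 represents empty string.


LZ78 encoding steps:
Dictionary: {0: ''}
Step 1: w='' (idx 0), next='a' -> output (0, 'a'), add 'a' as idx 1
Step 2: w='' (idx 0), next='c' -> output (0, 'c'), add 'c' as idx 2
Step 3: w='c' (idx 2), next='a' -> output (2, 'a'), add 'ca' as idx 3
Step 4: w='a' (idx 1), next='a' -> output (1, 'a'), add 'aa' as idx 4
Step 5: w='c' (idx 2), next='c' -> output (2, 'c'), add 'cc' as idx 5
Step 6: w='a' (idx 1), end of input -> output (1, '')


Encoded: [(0, 'a'), (0, 'c'), (2, 'a'), (1, 'a'), (2, 'c'), (1, '')]


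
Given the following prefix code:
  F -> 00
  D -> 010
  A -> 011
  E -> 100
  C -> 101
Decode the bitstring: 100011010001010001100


Decoding step by step:
Bits 100 -> E
Bits 011 -> A
Bits 010 -> D
Bits 00 -> F
Bits 101 -> C
Bits 00 -> F
Bits 011 -> A
Bits 00 -> F


Decoded message: EADFCFAF


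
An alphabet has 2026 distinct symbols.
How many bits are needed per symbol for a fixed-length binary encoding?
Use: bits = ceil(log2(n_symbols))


log2(2026) = 10.9844
Bracket: 2^10 = 1024 < 2026 <= 2^11 = 2048
So ceil(log2(2026)) = 11

bits = ceil(log2(2026)) = ceil(10.9844) = 11 bits


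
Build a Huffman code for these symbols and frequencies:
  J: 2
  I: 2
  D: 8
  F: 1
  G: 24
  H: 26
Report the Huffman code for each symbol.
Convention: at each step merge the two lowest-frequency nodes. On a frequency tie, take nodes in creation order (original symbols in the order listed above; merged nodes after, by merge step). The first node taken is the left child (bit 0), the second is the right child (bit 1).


Huffman tree construction:
Step 1: Merge F(1) + J(2) = 3
Step 2: Merge I(2) + (F+J)(3) = 5
Step 3: Merge (I+(F+J))(5) + D(8) = 13
Step 4: Merge ((I+(F+J))+D)(13) + G(24) = 37
Step 5: Merge H(26) + (((I+(F+J))+D)+G)(37) = 63
Read each symbol's code off the tree from the root (left child = 0, right child = 1).

Codes:
  J: 10011 (length 5)
  I: 1000 (length 4)
  D: 101 (length 3)
  F: 10010 (length 5)
  G: 11 (length 2)
  H: 0 (length 1)
Average code length: 121/63 = 1.9206 bits/symbol


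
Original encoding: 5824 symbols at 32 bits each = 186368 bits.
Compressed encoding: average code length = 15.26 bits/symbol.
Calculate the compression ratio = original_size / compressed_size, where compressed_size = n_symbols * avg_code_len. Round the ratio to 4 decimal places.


original_size = n_symbols * orig_bits = 5824 * 32 = 186368 bits
compressed_size = n_symbols * avg_code_len = 5824 * 15.26 = 88874.24 bits
ratio = original_size / compressed_size = 186368 / 88874.24 = 2.097

Compression ratio = 2.097


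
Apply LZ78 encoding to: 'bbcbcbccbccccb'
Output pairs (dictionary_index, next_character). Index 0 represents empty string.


LZ78 encoding steps:
Dictionary: {0: ''}
Step 1: w='' (idx 0), next='b' -> output (0, 'b'), add 'b' as idx 1
Step 2: w='b' (idx 1), next='c' -> output (1, 'c'), add 'bc' as idx 2
Step 3: w='bc' (idx 2), next='b' -> output (2, 'b'), add 'bcb' as idx 3
Step 4: w='' (idx 0), next='c' -> output (0, 'c'), add 'c' as idx 4
Step 5: w='c' (idx 4), next='b' -> output (4, 'b'), add 'cb' as idx 5
Step 6: w='c' (idx 4), next='c' -> output (4, 'c'), add 'cc' as idx 6
Step 7: w='cc' (idx 6), next='b' -> output (6, 'b'), add 'ccb' as idx 7


Encoded: [(0, 'b'), (1, 'c'), (2, 'b'), (0, 'c'), (4, 'b'), (4, 'c'), (6, 'b')]


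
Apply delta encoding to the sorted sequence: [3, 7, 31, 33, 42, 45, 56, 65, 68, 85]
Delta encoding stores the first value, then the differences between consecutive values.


First value: 3
Deltas:
  7 - 3 = 4
  31 - 7 = 24
  33 - 31 = 2
  42 - 33 = 9
  45 - 42 = 3
  56 - 45 = 11
  65 - 56 = 9
  68 - 65 = 3
  85 - 68 = 17


Delta encoded: [3, 4, 24, 2, 9, 3, 11, 9, 3, 17]


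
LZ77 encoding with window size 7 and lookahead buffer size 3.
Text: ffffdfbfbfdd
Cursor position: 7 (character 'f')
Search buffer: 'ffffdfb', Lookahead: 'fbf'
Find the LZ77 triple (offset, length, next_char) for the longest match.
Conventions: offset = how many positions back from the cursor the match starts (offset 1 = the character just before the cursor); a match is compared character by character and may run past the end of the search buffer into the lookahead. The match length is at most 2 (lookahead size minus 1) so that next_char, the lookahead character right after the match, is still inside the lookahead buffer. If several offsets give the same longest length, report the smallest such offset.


Try each offset into the search buffer:
  offset=1 (pos 6, char 'b'): match length 0
  offset=2 (pos 5, char 'f'): match length 2
  offset=3 (pos 4, char 'd'): match length 0
  offset=4 (pos 3, char 'f'): match length 1
  offset=5 (pos 2, char 'f'): match length 1
  offset=6 (pos 1, char 'f'): match length 1
  offset=7 (pos 0, char 'f'): match length 1
Longest match has length 2 at offset 2.
next_char = character at position 7 + 2 = 9 -> 'f'

Best match: offset=2, length=2 (matching 'fb' starting at position 5)
LZ77 triple: (2, 2, 'f')


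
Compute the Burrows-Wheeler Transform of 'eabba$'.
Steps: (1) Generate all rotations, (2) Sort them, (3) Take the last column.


Rotations (sorted):
  0: $eabba -> last char: a
  1: a$eabb -> last char: b
  2: abba$e -> last char: e
  3: ba$eab -> last char: b
  4: bba$ea -> last char: a
  5: eabba$ -> last char: $


BWT = abeba$


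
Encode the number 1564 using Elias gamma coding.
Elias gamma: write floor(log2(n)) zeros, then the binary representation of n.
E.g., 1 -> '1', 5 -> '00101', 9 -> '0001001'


num_bits = floor(log2(1564)) + 1 = 11
leading_zeros = num_bits - 1 = 10
binary(1564) = 11000011100

Elias gamma(1564) = '0000000000' + '11000011100' = 000000000011000011100 (21 bits)


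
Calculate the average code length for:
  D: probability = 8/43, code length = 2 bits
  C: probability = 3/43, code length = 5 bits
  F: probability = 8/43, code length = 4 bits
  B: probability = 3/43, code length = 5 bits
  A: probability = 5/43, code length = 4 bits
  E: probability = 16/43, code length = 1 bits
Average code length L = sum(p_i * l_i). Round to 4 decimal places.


Weighted contributions p_i * l_i:
  D: (8/43) * 2 = 16/43
  C: (3/43) * 5 = 15/43
  F: (8/43) * 4 = 32/43
  B: (3/43) * 5 = 15/43
  A: (5/43) * 4 = 20/43
  E: (16/43) * 1 = 16/43
Sum = (16 + 15 + 32 + 15 + 20 + 16)/43 = 114/43

L = 114/43 = 2.6512 bits/symbol


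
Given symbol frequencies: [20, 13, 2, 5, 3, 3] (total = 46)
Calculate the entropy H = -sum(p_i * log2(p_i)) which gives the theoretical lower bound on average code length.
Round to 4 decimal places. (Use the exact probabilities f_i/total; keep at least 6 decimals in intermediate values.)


Per-symbol terms -p_i * log2(p_i) with p_i = f_i/46:
  p = 20/46 = 0.434783: log2(p) = -1.201634, -p*log2(p) = 0.522450
  p = 13/46 = 0.282609: log2(p) = -1.823122, -p*log2(p) = 0.515230
  p = 2/46 = 0.043478: log2(p) = -4.523562, -p*log2(p) = 0.196677
  p = 5/46 = 0.108696: log2(p) = -3.201634, -p*log2(p) = 0.348004
  p = 3/46 = 0.065217: log2(p) = -3.938599, -p*log2(p) = 0.256865
  p = 3/46 = 0.065217: log2(p) = -3.938599, -p*log2(p) = 0.256865
H = 0.522450 + 0.515230 + 0.196677 + 0.348004 + 0.256865 + 0.256865 = 2.096091

H = 2.0961 bits/symbol


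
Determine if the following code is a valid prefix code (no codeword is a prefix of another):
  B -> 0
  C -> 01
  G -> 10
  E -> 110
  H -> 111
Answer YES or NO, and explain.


Checking each pair (does one codeword prefix another?):
  B='0' vs C='01': prefix -- VIOLATION

NO -- this is NOT a valid prefix code. B (0) is a prefix of C (01).


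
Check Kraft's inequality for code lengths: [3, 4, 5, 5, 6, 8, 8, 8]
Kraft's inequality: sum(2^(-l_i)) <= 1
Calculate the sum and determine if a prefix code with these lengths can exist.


Sum = 2^(-3) + 2^(-4) + 2^(-5) + 2^(-5) + 2^(-6) + 2^(-8) + 2^(-8) + 2^(-8)
    = 0.125 + 0.0625 + 0.03125 + 0.03125 + 0.015625 + 0.00390625 + 0.00390625 + 0.00390625
    = 71/256 = 0.27734375
Since 0.27734375 <= 1, Kraft's inequality IS satisfied.
A prefix code with these lengths CAN exist.

Kraft sum = 0.27734375. Satisfied.


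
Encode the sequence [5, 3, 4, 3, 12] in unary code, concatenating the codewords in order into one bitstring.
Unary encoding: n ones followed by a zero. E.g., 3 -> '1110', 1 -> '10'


Encode each number as n ones followed by a terminating 0:
  5 -> 111110 (6 bits)
  3 -> 1110 (4 bits)
  4 -> 11110 (5 bits)
  3 -> 1110 (4 bits)
  12 -> 1111111111110 (13 bits)
Total length = 6 + 4 + 5 + 4 + 13 = 32 bits.

Unary([5, 3, 4, 3, 12]) = 11111011101111011101111111111110 (32 bits)


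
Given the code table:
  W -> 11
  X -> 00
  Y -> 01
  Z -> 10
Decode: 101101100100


Decoding:
10 -> Z
11 -> W
01 -> Y
10 -> Z
01 -> Y
00 -> X


Result: ZWYZYX


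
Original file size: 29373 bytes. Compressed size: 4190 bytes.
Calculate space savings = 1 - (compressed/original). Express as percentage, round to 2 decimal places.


ratio = compressed/original = 4190/29373 = 0.142648
savings = 1 - ratio = 1 - 0.142648 = 0.857352
as a percentage: 0.857352 * 100 = 85.74%

Space savings = 1 - 4190/29373 = 85.74%


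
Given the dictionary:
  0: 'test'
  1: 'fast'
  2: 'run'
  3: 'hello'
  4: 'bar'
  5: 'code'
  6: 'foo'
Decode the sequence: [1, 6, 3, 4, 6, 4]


Look up each index in the dictionary:
  1 -> 'fast'
  6 -> 'foo'
  3 -> 'hello'
  4 -> 'bar'
  6 -> 'foo'
  4 -> 'bar'

Decoded: "fast foo hello bar foo bar"


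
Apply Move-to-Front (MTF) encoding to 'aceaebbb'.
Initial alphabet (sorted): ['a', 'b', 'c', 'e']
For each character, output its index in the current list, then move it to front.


MTF encoding:
'a': index 0 in ['a', 'b', 'c', 'e'] -> ['a', 'b', 'c', 'e']
'c': index 2 in ['a', 'b', 'c', 'e'] -> ['c', 'a', 'b', 'e']
'e': index 3 in ['c', 'a', 'b', 'e'] -> ['e', 'c', 'a', 'b']
'a': index 2 in ['e', 'c', 'a', 'b'] -> ['a', 'e', 'c', 'b']
'e': index 1 in ['a', 'e', 'c', 'b'] -> ['e', 'a', 'c', 'b']
'b': index 3 in ['e', 'a', 'c', 'b'] -> ['b', 'e', 'a', 'c']
'b': index 0 in ['b', 'e', 'a', 'c'] -> ['b', 'e', 'a', 'c']
'b': index 0 in ['b', 'e', 'a', 'c'] -> ['b', 'e', 'a', 'c']


Output: [0, 2, 3, 2, 1, 3, 0, 0]


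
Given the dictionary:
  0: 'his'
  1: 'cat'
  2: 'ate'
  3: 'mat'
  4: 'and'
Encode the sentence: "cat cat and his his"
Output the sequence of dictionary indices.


Look up each word in the dictionary:
  'cat' -> 1
  'cat' -> 1
  'and' -> 4
  'his' -> 0
  'his' -> 0

Encoded: [1, 1, 4, 0, 0]


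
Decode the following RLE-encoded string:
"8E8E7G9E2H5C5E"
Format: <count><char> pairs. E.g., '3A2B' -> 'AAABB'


Expanding each <count><char> pair:
  8E -> 'EEEEEEEE'
  8E -> 'EEEEEEEE'
  7G -> 'GGGGGGG'
  9E -> 'EEEEEEEEE'
  2H -> 'HH'
  5C -> 'CCCCC'
  5E -> 'EEEEE'

Decoded = EEEEEEEEEEEEEEEEGGGGGGGEEEEEEEEEHHCCCCCEEEEE


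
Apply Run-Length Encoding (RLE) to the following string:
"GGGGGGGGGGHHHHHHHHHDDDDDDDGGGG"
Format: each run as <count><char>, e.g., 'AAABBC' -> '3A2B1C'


Scanning runs left to right:
  i=0: run of 'G' x 10 -> '10G'
  i=10: run of 'H' x 9 -> '9H'
  i=19: run of 'D' x 7 -> '7D'
  i=26: run of 'G' x 4 -> '4G'

RLE = 10G9H7D4G


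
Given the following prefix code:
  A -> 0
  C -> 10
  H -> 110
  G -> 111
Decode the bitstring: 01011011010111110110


Decoding step by step:
Bits 0 -> A
Bits 10 -> C
Bits 110 -> H
Bits 110 -> H
Bits 10 -> C
Bits 111 -> G
Bits 110 -> H
Bits 110 -> H


Decoded message: ACHHCGHH


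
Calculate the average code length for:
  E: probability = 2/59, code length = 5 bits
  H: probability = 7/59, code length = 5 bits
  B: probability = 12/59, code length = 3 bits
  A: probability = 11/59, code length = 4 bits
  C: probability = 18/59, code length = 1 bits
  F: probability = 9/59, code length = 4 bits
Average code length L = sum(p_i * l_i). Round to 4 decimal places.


Weighted contributions p_i * l_i:
  E: (2/59) * 5 = 10/59
  H: (7/59) * 5 = 35/59
  B: (12/59) * 3 = 36/59
  A: (11/59) * 4 = 44/59
  C: (18/59) * 1 = 18/59
  F: (9/59) * 4 = 36/59
Sum = (10 + 35 + 36 + 44 + 18 + 36)/59 = 179/59

L = 179/59 = 3.0339 bits/symbol


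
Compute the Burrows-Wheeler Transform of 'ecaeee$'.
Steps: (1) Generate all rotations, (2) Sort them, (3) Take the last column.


Rotations (sorted):
  0: $ecaeee -> last char: e
  1: aeee$ec -> last char: c
  2: caeee$e -> last char: e
  3: e$ecaee -> last char: e
  4: ecaeee$ -> last char: $
  5: ee$ecae -> last char: e
  6: eee$eca -> last char: a


BWT = ecee$ea


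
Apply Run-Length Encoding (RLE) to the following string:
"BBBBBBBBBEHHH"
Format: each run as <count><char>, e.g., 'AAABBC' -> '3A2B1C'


Scanning runs left to right:
  i=0: run of 'B' x 9 -> '9B'
  i=9: run of 'E' x 1 -> '1E'
  i=10: run of 'H' x 3 -> '3H'

RLE = 9B1E3H


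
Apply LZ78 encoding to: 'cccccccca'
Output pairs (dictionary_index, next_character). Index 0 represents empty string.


LZ78 encoding steps:
Dictionary: {0: ''}
Step 1: w='' (idx 0), next='c' -> output (0, 'c'), add 'c' as idx 1
Step 2: w='c' (idx 1), next='c' -> output (1, 'c'), add 'cc' as idx 2
Step 3: w='cc' (idx 2), next='c' -> output (2, 'c'), add 'ccc' as idx 3
Step 4: w='cc' (idx 2), next='a' -> output (2, 'a'), add 'cca' as idx 4


Encoded: [(0, 'c'), (1, 'c'), (2, 'c'), (2, 'a')]


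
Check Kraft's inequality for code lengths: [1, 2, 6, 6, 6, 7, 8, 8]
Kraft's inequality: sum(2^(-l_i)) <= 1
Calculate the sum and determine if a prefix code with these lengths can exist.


Sum = 2^(-1) + 2^(-2) + 2^(-6) + 2^(-6) + 2^(-6) + 2^(-7) + 2^(-8) + 2^(-8)
    = 0.5 + 0.25 + 0.015625 + 0.015625 + 0.015625 + 0.0078125 + 0.00390625 + 0.00390625
    = 208/256 = 0.8125
Since 0.8125 <= 1, Kraft's inequality IS satisfied.
A prefix code with these lengths CAN exist.

Kraft sum = 0.8125. Satisfied.


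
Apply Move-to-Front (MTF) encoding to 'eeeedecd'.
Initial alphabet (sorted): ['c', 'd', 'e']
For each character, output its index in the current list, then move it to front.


MTF encoding:
'e': index 2 in ['c', 'd', 'e'] -> ['e', 'c', 'd']
'e': index 0 in ['e', 'c', 'd'] -> ['e', 'c', 'd']
'e': index 0 in ['e', 'c', 'd'] -> ['e', 'c', 'd']
'e': index 0 in ['e', 'c', 'd'] -> ['e', 'c', 'd']
'd': index 2 in ['e', 'c', 'd'] -> ['d', 'e', 'c']
'e': index 1 in ['d', 'e', 'c'] -> ['e', 'd', 'c']
'c': index 2 in ['e', 'd', 'c'] -> ['c', 'e', 'd']
'd': index 2 in ['c', 'e', 'd'] -> ['d', 'c', 'e']


Output: [2, 0, 0, 0, 2, 1, 2, 2]


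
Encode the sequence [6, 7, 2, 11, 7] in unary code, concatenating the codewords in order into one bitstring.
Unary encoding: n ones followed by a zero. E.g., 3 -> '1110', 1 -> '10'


Encode each number as n ones followed by a terminating 0:
  6 -> 1111110 (7 bits)
  7 -> 11111110 (8 bits)
  2 -> 110 (3 bits)
  11 -> 111111111110 (12 bits)
  7 -> 11111110 (8 bits)
Total length = 7 + 8 + 3 + 12 + 8 = 38 bits.

Unary([6, 7, 2, 11, 7]) = 11111101111111011011111111111011111110 (38 bits)


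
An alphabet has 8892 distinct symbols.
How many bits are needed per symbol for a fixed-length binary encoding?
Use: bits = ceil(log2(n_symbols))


log2(8892) = 13.1183
Bracket: 2^13 = 8192 < 8892 <= 2^14 = 16384
So ceil(log2(8892)) = 14

bits = ceil(log2(8892)) = ceil(13.1183) = 14 bits


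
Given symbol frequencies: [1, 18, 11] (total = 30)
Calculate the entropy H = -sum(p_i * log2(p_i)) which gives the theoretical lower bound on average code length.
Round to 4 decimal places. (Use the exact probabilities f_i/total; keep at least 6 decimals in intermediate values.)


Per-symbol terms -p_i * log2(p_i) with p_i = f_i/30:
  p = 1/30 = 0.033333: log2(p) = -4.906891, -p*log2(p) = 0.163563
  p = 18/30 = 0.600000: log2(p) = -0.736966, -p*log2(p) = 0.442179
  p = 11/30 = 0.366667: log2(p) = -1.447459, -p*log2(p) = 0.530735
H = 0.163563 + 0.442179 + 0.530735 = 1.136477

H = 1.1365 bits/symbol


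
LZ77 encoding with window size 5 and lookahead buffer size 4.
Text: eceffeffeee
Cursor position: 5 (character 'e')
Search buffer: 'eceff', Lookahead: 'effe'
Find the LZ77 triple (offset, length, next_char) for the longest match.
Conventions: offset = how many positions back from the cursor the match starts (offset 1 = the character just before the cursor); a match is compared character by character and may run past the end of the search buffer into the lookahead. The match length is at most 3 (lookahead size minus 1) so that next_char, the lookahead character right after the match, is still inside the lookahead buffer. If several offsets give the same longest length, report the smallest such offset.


Try each offset into the search buffer:
  offset=1 (pos 4, char 'f'): match length 0
  offset=2 (pos 3, char 'f'): match length 0
  offset=3 (pos 2, char 'e'): match length 3
  offset=4 (pos 1, char 'c'): match length 0
  offset=5 (pos 0, char 'e'): match length 1
Longest match has length 3 at offset 3.
next_char = character at position 5 + 3 = 8 -> 'e'

Best match: offset=3, length=3 (matching 'eff' starting at position 2)
LZ77 triple: (3, 3, 'e')


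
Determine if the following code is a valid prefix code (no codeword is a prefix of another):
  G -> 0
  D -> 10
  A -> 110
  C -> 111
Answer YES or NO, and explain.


Checking each pair (does one codeword prefix another?):
  G='0' vs D='10': no prefix
  G='0' vs A='110': no prefix
  G='0' vs C='111': no prefix
  D='10' vs G='0': no prefix
  D='10' vs A='110': no prefix
  D='10' vs C='111': no prefix
  A='110' vs G='0': no prefix
  A='110' vs D='10': no prefix
  A='110' vs C='111': no prefix
  C='111' vs G='0': no prefix
  C='111' vs D='10': no prefix
  C='111' vs A='110': no prefix
No violation found over all pairs.

YES -- this is a valid prefix code. No codeword is a prefix of any other codeword.


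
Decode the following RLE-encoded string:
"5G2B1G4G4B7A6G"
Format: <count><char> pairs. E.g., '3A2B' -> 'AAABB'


Expanding each <count><char> pair:
  5G -> 'GGGGG'
  2B -> 'BB'
  1G -> 'G'
  4G -> 'GGGG'
  4B -> 'BBBB'
  7A -> 'AAAAAAA'
  6G -> 'GGGGGG'

Decoded = GGGGGBBGGGGGBBBBAAAAAAAGGGGGG


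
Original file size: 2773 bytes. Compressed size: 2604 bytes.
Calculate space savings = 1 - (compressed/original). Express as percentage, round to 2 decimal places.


ratio = compressed/original = 2604/2773 = 0.939055
savings = 1 - ratio = 1 - 0.939055 = 0.060945
as a percentage: 0.060945 * 100 = 6.09%

Space savings = 1 - 2604/2773 = 6.09%


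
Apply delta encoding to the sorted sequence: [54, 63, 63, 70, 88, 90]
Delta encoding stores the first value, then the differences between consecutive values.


First value: 54
Deltas:
  63 - 54 = 9
  63 - 63 = 0
  70 - 63 = 7
  88 - 70 = 18
  90 - 88 = 2


Delta encoded: [54, 9, 0, 7, 18, 2]


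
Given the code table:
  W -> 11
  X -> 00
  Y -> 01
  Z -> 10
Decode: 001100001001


Decoding:
00 -> X
11 -> W
00 -> X
00 -> X
10 -> Z
01 -> Y


Result: XWXXZY


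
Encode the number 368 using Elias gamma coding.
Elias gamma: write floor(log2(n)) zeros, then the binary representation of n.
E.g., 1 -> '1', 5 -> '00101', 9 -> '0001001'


num_bits = floor(log2(368)) + 1 = 9
leading_zeros = num_bits - 1 = 8
binary(368) = 101110000

Elias gamma(368) = '00000000' + '101110000' = 00000000101110000 (17 bits)


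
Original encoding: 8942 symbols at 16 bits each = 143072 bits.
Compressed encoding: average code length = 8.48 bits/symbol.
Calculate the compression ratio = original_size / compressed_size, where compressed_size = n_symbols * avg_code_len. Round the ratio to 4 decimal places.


original_size = n_symbols * orig_bits = 8942 * 16 = 143072 bits
compressed_size = n_symbols * avg_code_len = 8942 * 8.48 = 75828.16 bits
ratio = original_size / compressed_size = 143072 / 75828.16 = 1.8868

Compression ratio = 1.8868


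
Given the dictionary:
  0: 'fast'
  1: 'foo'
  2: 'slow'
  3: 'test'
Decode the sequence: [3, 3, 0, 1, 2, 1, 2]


Look up each index in the dictionary:
  3 -> 'test'
  3 -> 'test'
  0 -> 'fast'
  1 -> 'foo'
  2 -> 'slow'
  1 -> 'foo'
  2 -> 'slow'

Decoded: "test test fast foo slow foo slow"


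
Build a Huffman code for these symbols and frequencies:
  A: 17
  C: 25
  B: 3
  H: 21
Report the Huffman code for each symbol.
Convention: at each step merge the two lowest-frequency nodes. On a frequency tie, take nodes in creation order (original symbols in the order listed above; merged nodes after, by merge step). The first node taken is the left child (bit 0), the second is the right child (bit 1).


Huffman tree construction:
Step 1: Merge B(3) + A(17) = 20
Step 2: Merge (B+A)(20) + H(21) = 41
Step 3: Merge C(25) + ((B+A)+H)(41) = 66
Read each symbol's code off the tree from the root (left child = 0, right child = 1).

Codes:
  A: 101 (length 3)
  C: 0 (length 1)
  B: 100 (length 3)
  H: 11 (length 2)
Average code length: 127/66 = 1.9242 bits/symbol


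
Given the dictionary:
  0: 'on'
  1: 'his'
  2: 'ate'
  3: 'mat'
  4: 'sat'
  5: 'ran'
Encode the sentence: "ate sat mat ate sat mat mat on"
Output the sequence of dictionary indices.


Look up each word in the dictionary:
  'ate' -> 2
  'sat' -> 4
  'mat' -> 3
  'ate' -> 2
  'sat' -> 4
  'mat' -> 3
  'mat' -> 3
  'on' -> 0

Encoded: [2, 4, 3, 2, 4, 3, 3, 0]


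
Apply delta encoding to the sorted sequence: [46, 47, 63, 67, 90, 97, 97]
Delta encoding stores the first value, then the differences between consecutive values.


First value: 46
Deltas:
  47 - 46 = 1
  63 - 47 = 16
  67 - 63 = 4
  90 - 67 = 23
  97 - 90 = 7
  97 - 97 = 0


Delta encoded: [46, 1, 16, 4, 23, 7, 0]


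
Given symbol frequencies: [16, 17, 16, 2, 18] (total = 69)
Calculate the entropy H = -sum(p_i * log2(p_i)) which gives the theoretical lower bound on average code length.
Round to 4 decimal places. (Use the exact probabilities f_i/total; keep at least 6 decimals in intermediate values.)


Per-symbol terms -p_i * log2(p_i) with p_i = f_i/69:
  p = 16/69 = 0.231884: log2(p) = -2.108524, -p*log2(p) = 0.488933
  p = 17/69 = 0.246377: log2(p) = -2.021062, -p*log2(p) = 0.497943
  p = 16/69 = 0.231884: log2(p) = -2.108524, -p*log2(p) = 0.488933
  p = 2/69 = 0.028986: log2(p) = -5.108524, -p*log2(p) = 0.148073
  p = 18/69 = 0.260870: log2(p) = -1.938599, -p*log2(p) = 0.505722
H = 0.488933 + 0.497943 + 0.488933 + 0.148073 + 0.505722 = 2.129604

H = 2.1296 bits/symbol


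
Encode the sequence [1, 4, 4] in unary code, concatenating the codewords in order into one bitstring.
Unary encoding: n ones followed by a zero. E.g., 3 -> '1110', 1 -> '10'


Encode each number as n ones followed by a terminating 0:
  1 -> 10 (2 bits)
  4 -> 11110 (5 bits)
  4 -> 11110 (5 bits)
Total length = 2 + 5 + 5 = 12 bits.

Unary([1, 4, 4]) = 101111011110 (12 bits)


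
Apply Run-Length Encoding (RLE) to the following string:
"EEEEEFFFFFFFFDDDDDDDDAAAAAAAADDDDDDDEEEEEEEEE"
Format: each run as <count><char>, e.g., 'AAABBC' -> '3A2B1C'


Scanning runs left to right:
  i=0: run of 'E' x 5 -> '5E'
  i=5: run of 'F' x 8 -> '8F'
  i=13: run of 'D' x 8 -> '8D'
  i=21: run of 'A' x 8 -> '8A'
  i=29: run of 'D' x 7 -> '7D'
  i=36: run of 'E' x 9 -> '9E'

RLE = 5E8F8D8A7D9E


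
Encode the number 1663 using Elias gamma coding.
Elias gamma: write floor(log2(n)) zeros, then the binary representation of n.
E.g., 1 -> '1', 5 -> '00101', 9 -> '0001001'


num_bits = floor(log2(1663)) + 1 = 11
leading_zeros = num_bits - 1 = 10
binary(1663) = 11001111111

Elias gamma(1663) = '0000000000' + '11001111111' = 000000000011001111111 (21 bits)


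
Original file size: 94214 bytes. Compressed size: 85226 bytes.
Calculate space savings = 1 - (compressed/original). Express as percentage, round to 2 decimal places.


ratio = compressed/original = 85226/94214 = 0.9046
savings = 1 - ratio = 1 - 0.9046 = 0.0954
as a percentage: 0.0954 * 100 = 9.54%

Space savings = 1 - 85226/94214 = 9.54%


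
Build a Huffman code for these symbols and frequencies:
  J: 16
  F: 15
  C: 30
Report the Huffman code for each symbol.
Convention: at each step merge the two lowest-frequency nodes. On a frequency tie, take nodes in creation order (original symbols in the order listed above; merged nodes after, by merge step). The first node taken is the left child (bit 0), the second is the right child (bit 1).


Huffman tree construction:
Step 1: Merge F(15) + J(16) = 31
Step 2: Merge C(30) + (F+J)(31) = 61
Read each symbol's code off the tree from the root (left child = 0, right child = 1).

Codes:
  J: 11 (length 2)
  F: 10 (length 2)
  C: 0 (length 1)
Average code length: 92/61 = 1.5082 bits/symbol


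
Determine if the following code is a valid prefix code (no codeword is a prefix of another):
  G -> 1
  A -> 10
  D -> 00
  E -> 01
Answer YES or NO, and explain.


Checking each pair (does one codeword prefix another?):
  G='1' vs A='10': prefix -- VIOLATION

NO -- this is NOT a valid prefix code. G (1) is a prefix of A (10).


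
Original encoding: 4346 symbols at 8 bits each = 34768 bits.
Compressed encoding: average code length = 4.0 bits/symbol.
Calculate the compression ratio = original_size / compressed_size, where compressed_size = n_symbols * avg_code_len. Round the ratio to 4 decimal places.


original_size = n_symbols * orig_bits = 4346 * 8 = 34768 bits
compressed_size = n_symbols * avg_code_len = 4346 * 4.0 = 17384.0 bits
ratio = original_size / compressed_size = 34768 / 17384.0 = 2.0

Compression ratio = 2.0


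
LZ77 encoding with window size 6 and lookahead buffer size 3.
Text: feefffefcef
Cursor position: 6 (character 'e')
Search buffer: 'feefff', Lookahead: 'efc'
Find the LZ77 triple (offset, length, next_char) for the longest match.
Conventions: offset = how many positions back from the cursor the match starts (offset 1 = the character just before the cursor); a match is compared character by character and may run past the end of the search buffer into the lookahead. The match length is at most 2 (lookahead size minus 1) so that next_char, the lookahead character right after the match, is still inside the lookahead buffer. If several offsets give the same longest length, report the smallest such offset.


Try each offset into the search buffer:
  offset=1 (pos 5, char 'f'): match length 0
  offset=2 (pos 4, char 'f'): match length 0
  offset=3 (pos 3, char 'f'): match length 0
  offset=4 (pos 2, char 'e'): match length 2
  offset=5 (pos 1, char 'e'): match length 1
  offset=6 (pos 0, char 'f'): match length 0
Longest match has length 2 at offset 4.
next_char = character at position 6 + 2 = 8 -> 'c'

Best match: offset=4, length=2 (matching 'ef' starting at position 2)
LZ77 triple: (4, 2, 'c')


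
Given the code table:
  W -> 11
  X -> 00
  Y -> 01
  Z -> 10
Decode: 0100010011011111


Decoding:
01 -> Y
00 -> X
01 -> Y
00 -> X
11 -> W
01 -> Y
11 -> W
11 -> W


Result: YXYXWYWW


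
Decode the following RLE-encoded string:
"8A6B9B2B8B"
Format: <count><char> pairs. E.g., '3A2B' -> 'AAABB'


Expanding each <count><char> pair:
  8A -> 'AAAAAAAA'
  6B -> 'BBBBBB'
  9B -> 'BBBBBBBBB'
  2B -> 'BB'
  8B -> 'BBBBBBBB'

Decoded = AAAAAAAABBBBBBBBBBBBBBBBBBBBBBBBB


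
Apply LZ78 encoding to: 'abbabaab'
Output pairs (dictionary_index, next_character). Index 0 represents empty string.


LZ78 encoding steps:
Dictionary: {0: ''}
Step 1: w='' (idx 0), next='a' -> output (0, 'a'), add 'a' as idx 1
Step 2: w='' (idx 0), next='b' -> output (0, 'b'), add 'b' as idx 2
Step 3: w='b' (idx 2), next='a' -> output (2, 'a'), add 'ba' as idx 3
Step 4: w='ba' (idx 3), next='a' -> output (3, 'a'), add 'baa' as idx 4
Step 5: w='b' (idx 2), end of input -> output (2, '')


Encoded: [(0, 'a'), (0, 'b'), (2, 'a'), (3, 'a'), (2, '')]


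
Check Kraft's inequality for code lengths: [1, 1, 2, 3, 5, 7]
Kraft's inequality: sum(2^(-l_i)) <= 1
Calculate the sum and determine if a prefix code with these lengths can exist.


Sum = 2^(-1) + 2^(-1) + 2^(-2) + 2^(-3) + 2^(-5) + 2^(-7)
    = 0.5 + 0.5 + 0.25 + 0.125 + 0.03125 + 0.0078125
    = 181/128 = 1.4140625
Since 1.4140625 > 1, Kraft's inequality is NOT satisfied.
A prefix code with these lengths CANNOT exist.

Kraft sum = 1.4140625. Not satisfied.


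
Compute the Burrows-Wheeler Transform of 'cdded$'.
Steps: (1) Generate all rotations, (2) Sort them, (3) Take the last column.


Rotations (sorted):
  0: $cdded -> last char: d
  1: cdded$ -> last char: $
  2: d$cdde -> last char: e
  3: dded$c -> last char: c
  4: ded$cd -> last char: d
  5: ed$cdd -> last char: d


BWT = d$ecdd


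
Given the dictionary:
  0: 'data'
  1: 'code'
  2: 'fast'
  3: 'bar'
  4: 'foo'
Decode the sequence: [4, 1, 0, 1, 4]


Look up each index in the dictionary:
  4 -> 'foo'
  1 -> 'code'
  0 -> 'data'
  1 -> 'code'
  4 -> 'foo'

Decoded: "foo code data code foo"


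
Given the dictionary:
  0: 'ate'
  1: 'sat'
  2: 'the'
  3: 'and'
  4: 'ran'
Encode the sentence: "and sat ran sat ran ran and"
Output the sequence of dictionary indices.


Look up each word in the dictionary:
  'and' -> 3
  'sat' -> 1
  'ran' -> 4
  'sat' -> 1
  'ran' -> 4
  'ran' -> 4
  'and' -> 3

Encoded: [3, 1, 4, 1, 4, 4, 3]


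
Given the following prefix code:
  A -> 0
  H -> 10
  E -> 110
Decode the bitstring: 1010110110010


Decoding step by step:
Bits 10 -> H
Bits 10 -> H
Bits 110 -> E
Bits 110 -> E
Bits 0 -> A
Bits 10 -> H


Decoded message: HHEEAH


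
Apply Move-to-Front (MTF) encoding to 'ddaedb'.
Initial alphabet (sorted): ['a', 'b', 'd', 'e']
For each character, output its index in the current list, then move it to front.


MTF encoding:
'd': index 2 in ['a', 'b', 'd', 'e'] -> ['d', 'a', 'b', 'e']
'd': index 0 in ['d', 'a', 'b', 'e'] -> ['d', 'a', 'b', 'e']
'a': index 1 in ['d', 'a', 'b', 'e'] -> ['a', 'd', 'b', 'e']
'e': index 3 in ['a', 'd', 'b', 'e'] -> ['e', 'a', 'd', 'b']
'd': index 2 in ['e', 'a', 'd', 'b'] -> ['d', 'e', 'a', 'b']
'b': index 3 in ['d', 'e', 'a', 'b'] -> ['b', 'd', 'e', 'a']


Output: [2, 0, 1, 3, 2, 3]


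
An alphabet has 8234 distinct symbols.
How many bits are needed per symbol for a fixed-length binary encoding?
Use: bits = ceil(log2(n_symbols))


log2(8234) = 13.0074
Bracket: 2^13 = 8192 < 8234 <= 2^14 = 16384
So ceil(log2(8234)) = 14

bits = ceil(log2(8234)) = ceil(13.0074) = 14 bits


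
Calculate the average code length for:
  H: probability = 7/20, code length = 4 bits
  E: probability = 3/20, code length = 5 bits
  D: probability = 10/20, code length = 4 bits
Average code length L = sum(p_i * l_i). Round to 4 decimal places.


Weighted contributions p_i * l_i:
  H: (7/20) * 4 = 28/20
  E: (3/20) * 5 = 15/20
  D: (10/20) * 4 = 40/20
Sum = (28 + 15 + 40)/20 = 83/20

L = 83/20 = 4.1500 bits/symbol
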